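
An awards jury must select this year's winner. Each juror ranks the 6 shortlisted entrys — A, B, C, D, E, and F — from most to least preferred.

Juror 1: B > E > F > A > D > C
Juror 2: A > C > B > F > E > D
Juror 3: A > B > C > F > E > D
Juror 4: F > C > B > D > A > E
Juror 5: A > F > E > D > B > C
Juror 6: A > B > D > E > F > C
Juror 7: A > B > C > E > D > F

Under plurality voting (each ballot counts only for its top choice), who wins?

A

First-place vote totals:
  A: 5
  B: 1
  C: 0
  D: 0
  E: 0
  F: 1
A has the most first-place votes.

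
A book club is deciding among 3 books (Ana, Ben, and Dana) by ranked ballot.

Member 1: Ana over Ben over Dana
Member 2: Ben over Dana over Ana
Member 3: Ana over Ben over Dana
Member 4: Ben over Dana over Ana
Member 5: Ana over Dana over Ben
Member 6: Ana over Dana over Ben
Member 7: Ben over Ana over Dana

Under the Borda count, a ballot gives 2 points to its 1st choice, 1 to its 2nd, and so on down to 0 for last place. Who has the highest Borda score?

Ana

Borda scores:
  Ana: 2 + 0 + 2 + 0 + 2 + 2 + 1 = 9
  Ben: 1 + 2 + 1 + 2 + 0 + 0 + 2 = 8
  Dana: 0 + 1 + 0 + 1 + 1 + 1 + 0 = 4
Ana has the highest total.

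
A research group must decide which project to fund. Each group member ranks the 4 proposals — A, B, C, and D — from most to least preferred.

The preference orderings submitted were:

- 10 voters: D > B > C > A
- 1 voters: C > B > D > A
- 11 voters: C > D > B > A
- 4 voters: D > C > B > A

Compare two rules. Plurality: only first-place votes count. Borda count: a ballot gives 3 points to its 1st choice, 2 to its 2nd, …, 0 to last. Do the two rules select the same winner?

Yes

Plurality first-place counts: A 0, B 0, C 12, D 14 → D.
Borda totals: A 0, B 37, C 54, D 65 → D.
The two rules agree on D.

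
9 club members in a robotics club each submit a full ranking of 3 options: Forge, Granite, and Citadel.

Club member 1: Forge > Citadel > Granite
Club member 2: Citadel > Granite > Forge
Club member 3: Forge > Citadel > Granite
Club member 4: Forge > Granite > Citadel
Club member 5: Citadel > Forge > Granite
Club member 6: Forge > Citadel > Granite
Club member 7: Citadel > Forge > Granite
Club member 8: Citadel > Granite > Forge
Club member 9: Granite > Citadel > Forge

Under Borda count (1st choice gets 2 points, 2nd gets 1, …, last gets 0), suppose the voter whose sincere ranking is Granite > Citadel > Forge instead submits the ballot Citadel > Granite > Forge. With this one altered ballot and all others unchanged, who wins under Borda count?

Borda totals with the altered ballot: Forge 10, Granite 4, Citadel 13.
The winner is unchanged: still Citadel.

Citadel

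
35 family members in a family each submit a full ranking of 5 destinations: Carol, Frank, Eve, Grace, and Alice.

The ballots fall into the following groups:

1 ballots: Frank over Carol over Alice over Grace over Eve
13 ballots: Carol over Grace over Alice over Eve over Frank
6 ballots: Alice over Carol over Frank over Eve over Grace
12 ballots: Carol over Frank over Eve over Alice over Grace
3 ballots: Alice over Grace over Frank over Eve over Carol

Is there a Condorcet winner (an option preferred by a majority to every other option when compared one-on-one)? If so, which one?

Carol

Head-to-head results (35 voters total):
Carol vs Frank: Carol wins 31–4.
Carol vs Eve: Carol wins 32–3.
Carol vs Grace: Carol wins 32–3.
Carol vs Alice: Carol wins 26–9.
Frank vs Eve: Frank wins 22–13.
Frank vs Grace: Frank wins 19–16.
Frank vs Alice: Alice wins 22–13.
Eve vs Grace: Eve wins 18–17.
Eve vs Alice: Alice wins 23–12.
Grace vs Alice: Alice wins 22–13.
Carol beats each rival — Frank (31–4), Eve (32–3), Grace (32–3), Alice (26–9) — so Carol is the Condorcet winner.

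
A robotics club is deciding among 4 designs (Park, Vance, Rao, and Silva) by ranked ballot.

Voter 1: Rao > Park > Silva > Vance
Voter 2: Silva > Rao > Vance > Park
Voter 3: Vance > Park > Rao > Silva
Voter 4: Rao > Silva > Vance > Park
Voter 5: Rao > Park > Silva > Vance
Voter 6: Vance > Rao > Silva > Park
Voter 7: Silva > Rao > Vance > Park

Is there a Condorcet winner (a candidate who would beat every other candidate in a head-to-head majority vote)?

Yes

Head-to-head results (7 voters total):
Park vs Vance: Vance wins 5–2.
Park vs Rao: Rao wins 6–1.
Park vs Silva: Silva wins 4–3.
Vance vs Rao: Rao wins 5–2.
Vance vs Silva: Silva wins 5–2.
Rao vs Silva: Rao wins 5–2.
Rao beats each rival — Park (6–1), Vance (5–2), Silva (5–2) — so Rao is the Condorcet winner.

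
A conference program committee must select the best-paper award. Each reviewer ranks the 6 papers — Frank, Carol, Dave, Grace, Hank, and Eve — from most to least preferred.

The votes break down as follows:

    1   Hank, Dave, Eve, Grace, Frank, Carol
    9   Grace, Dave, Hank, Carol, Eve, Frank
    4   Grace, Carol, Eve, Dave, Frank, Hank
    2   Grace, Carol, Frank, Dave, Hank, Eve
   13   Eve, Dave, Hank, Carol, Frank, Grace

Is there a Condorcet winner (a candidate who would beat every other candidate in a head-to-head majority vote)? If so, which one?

Head-to-head results (29 voters total):
Frank vs Carol: Carol wins 28–1.
Frank vs Dave: Dave wins 27–2.
Frank vs Grace: Grace wins 16–13.
Frank vs Hank: Hank wins 23–6.
Frank vs Eve: Eve wins 27–2.
Carol vs Dave: Dave wins 23–6.
Carol vs Grace: Grace wins 16–13.
Carol vs Hank: Hank wins 23–6.
Carol vs Eve: Carol wins 15–14.
Dave vs Grace: Grace wins 15–14.
Dave vs Hank: Dave wins 28–1.
Dave vs Eve: Eve wins 17–12.
Grace vs Hank: Grace wins 15–14.
Grace vs Eve: Grace wins 15–14.
Hank vs Eve: Eve wins 17–12.
Grace beats each rival — Frank (16–13), Carol (16–13), Dave (15–14), Hank (15–14), Eve (15–14) — so Grace is the Condorcet winner.

Grace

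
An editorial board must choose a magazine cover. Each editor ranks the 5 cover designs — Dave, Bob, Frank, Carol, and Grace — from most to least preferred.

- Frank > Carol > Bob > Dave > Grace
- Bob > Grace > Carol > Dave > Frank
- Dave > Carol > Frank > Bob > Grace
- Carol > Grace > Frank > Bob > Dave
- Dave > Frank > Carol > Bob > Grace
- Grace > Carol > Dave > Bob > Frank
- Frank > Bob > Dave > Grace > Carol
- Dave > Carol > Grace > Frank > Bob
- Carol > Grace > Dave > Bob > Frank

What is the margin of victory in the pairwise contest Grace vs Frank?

Ballots ranking Grace above Frank: 5.
Ballots ranking Frank above Grace: 4.
Grace wins 5–4, a margin of 1.

1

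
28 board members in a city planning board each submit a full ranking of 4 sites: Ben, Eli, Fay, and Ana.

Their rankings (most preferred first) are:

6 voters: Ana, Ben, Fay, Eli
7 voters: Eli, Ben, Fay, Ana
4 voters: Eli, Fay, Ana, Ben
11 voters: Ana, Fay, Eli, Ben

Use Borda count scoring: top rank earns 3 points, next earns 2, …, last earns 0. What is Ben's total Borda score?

Borda scores:
  Ben: 6·2 + 7·2 + 4·0 + 11·0 = 26
  Eli: 6·0 + 7·3 + 4·3 + 11·1 = 44
  Fay: 6·1 + 7·1 + 4·2 + 11·2 = 43
  Ana: 6·3 + 7·0 + 4·1 + 11·3 = 55

26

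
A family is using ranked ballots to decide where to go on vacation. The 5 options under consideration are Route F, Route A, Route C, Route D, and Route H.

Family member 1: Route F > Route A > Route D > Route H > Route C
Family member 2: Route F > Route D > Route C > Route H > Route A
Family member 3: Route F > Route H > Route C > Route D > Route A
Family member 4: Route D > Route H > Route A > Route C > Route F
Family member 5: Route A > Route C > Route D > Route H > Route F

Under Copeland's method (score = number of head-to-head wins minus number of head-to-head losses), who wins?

Route F

Pairwise results:
  Route F vs Route A: Route F wins 3–2.
  Route F vs Route C: Route F wins 3–2.
  Route F vs Route D: Route F wins 3–2.
  Route F vs Route H: Route F wins 3–2.
  Route A vs Route C: Route A wins 3–2.
  Route A vs Route D: Route D wins 3–2.
  Route A vs Route H: Route H wins 3–2.
  Route C vs Route D: Route D wins 3–2.
  Route C vs Route H: Route H wins 3–2.
  Route D vs Route H: Route D wins 4–1.
Copeland scores (wins − losses):
  Route F: 4 − 0 = 4
  Route A: 1 − 3 = -2
  Route C: 0 − 4 = -4
  Route D: 3 − 1 = 2
  Route H: 2 − 2 = 0
Route F has the best Copeland score.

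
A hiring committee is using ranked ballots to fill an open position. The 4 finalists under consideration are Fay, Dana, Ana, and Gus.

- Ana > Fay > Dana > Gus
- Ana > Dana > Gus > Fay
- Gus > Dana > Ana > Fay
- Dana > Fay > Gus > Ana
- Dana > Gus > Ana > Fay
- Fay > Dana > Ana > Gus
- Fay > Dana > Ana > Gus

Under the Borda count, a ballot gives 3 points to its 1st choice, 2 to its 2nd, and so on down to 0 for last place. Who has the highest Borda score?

Dana

Borda scores:
  Fay: 2 + 0 + 0 + 2 + 0 + 3 + 3 = 10
  Dana: 1 + 2 + 2 + 3 + 3 + 2 + 2 = 15
  Ana: 3 + 3 + 1 + 0 + 1 + 1 + 1 = 10
  Gus: 0 + 1 + 3 + 1 + 2 + 0 + 0 = 7
Dana has the highest total.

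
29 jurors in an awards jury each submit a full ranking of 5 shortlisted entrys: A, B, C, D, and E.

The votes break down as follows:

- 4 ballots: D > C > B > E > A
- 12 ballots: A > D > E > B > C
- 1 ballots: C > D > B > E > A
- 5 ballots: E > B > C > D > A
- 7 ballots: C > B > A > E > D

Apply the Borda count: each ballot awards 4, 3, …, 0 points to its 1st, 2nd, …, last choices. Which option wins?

Borda scores:
  A: 4·0 + 12·4 + 0 + 5·0 + 7·2 = 62
  B: 4·2 + 12·1 + 2 + 5·3 + 7·3 = 58
  C: 4·3 + 12·0 + 4 + 5·2 + 7·4 = 54
  D: 4·4 + 12·3 + 3 + 5·1 + 7·0 = 60
  E: 4·1 + 12·2 + 1 + 5·4 + 7·1 = 56
A has the highest total.

A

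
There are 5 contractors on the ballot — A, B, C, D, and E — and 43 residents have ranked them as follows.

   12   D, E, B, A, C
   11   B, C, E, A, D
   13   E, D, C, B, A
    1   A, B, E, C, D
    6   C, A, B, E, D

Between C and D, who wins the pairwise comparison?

D

Ballots ranking C above D: 11+1+6 = 18.
Ballots ranking D above C: 12+13 = 25.
D wins the head-to-head, 25–18.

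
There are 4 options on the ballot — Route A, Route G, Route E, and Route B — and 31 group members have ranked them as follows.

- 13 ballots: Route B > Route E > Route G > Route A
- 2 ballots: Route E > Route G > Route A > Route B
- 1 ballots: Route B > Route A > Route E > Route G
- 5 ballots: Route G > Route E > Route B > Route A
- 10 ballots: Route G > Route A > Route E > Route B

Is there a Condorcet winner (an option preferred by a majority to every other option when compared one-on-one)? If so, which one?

Route E

Head-to-head results (31 voters total):
Route A vs Route G: Route G wins 30–1.
Route A vs Route E: Route E wins 20–11.
Route A vs Route B: Route B wins 19–12.
Route G vs Route E: Route E wins 16–15.
Route G vs Route B: Route G wins 17–14.
Route E vs Route B: Route E wins 17–14.
Route E beats each rival — Route A (20–11), Route G (16–15), Route B (17–14) — so Route E is the Condorcet winner.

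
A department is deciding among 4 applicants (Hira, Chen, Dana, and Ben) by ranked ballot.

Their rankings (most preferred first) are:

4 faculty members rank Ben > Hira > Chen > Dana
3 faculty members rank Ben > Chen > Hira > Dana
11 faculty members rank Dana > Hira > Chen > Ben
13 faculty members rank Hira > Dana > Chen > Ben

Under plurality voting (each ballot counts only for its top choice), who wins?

Hira

First-place vote totals:
  Hira: 13
  Chen: 0
  Dana: 11
  Ben: 7
Hira has the most first-place votes.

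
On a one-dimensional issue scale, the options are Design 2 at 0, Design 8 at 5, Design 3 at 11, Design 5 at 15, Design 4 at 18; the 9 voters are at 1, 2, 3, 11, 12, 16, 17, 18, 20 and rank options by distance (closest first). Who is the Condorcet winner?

Design 3

With single-peaked preferences on a line, the Condorcet winner is the candidate closest to the median voter.
The median voter (position 12) is closest to Design 3 at 11.
Check: Design 3 vs Design 5 — voters closer to Design 3: 5 of 9.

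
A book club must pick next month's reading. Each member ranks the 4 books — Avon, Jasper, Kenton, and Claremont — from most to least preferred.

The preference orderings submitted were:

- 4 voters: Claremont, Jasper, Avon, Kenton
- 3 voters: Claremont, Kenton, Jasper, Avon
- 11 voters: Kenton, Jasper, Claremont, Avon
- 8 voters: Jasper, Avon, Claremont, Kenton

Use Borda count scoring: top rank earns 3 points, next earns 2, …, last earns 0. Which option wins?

Borda scores:
  Avon: 4·1 + 3·0 + 11·0 + 8·2 = 20
  Jasper: 4·2 + 3·1 + 11·2 + 8·3 = 57
  Kenton: 4·0 + 3·2 + 11·3 + 8·0 = 39
  Claremont: 4·3 + 3·3 + 11·1 + 8·1 = 40
Jasper has the highest total.

Jasper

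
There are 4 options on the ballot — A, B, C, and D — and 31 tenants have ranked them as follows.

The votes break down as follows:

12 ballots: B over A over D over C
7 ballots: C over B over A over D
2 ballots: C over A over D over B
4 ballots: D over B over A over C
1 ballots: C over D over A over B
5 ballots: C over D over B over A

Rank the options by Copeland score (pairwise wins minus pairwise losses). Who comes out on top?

B

Pairwise results:
  A vs B: B wins 28–3.
  A vs C: A wins 16–15.
  A vs D: A wins 21–10.
  B vs C: B wins 16–15.
  B vs D: B wins 19–12.
  C vs D: D wins 16–15.
Copeland scores (wins − losses):
  A: 2 − 1 = 1
  B: 3 − 0 = 3
  C: 0 − 3 = -3
  D: 1 − 2 = -1
B has the best Copeland score.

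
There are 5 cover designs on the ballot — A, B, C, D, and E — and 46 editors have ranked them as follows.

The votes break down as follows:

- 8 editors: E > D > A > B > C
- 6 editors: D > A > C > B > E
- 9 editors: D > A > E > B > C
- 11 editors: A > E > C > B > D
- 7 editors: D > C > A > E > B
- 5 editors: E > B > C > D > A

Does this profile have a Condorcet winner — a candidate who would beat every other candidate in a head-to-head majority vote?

No

Head-to-head results (46 voters total):
A vs B: A wins 41–5.
A vs C: A wins 34–12.
A vs D: D wins 35–11.
A vs E: A wins 33–13.
B vs C: C wins 24–22.
B vs D: D wins 30–16.
B vs E: E wins 40–6.
C vs D: D wins 30–16.
C vs E: E wins 33–13.
D vs E: E wins 24–22.
No candidate beats all others: A beats E beats D beats A, a majority cycle.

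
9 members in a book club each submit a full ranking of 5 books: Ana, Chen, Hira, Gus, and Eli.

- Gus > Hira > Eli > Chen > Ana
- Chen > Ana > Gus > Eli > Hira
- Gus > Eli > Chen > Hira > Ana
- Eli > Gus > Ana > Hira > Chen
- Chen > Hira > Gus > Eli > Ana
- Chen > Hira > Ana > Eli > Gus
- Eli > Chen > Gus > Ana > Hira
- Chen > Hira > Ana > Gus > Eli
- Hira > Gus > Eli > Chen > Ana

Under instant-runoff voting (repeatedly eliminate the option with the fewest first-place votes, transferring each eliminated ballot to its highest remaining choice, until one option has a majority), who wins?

Round 1: Chen 4, Gus 2, Eli 2, Hira 1, Ana 0. Ana has the fewest and is eliminated.
Round 2: Chen 4, Gus 2, Eli 2, Hira 1. Hira has the fewest and is eliminated.
Round 3: Chen 4, Gus 3, Eli 2. Eli has the fewest and is eliminated.
Round 4: Chen 5, Gus 4. Chen has a majority.

Chen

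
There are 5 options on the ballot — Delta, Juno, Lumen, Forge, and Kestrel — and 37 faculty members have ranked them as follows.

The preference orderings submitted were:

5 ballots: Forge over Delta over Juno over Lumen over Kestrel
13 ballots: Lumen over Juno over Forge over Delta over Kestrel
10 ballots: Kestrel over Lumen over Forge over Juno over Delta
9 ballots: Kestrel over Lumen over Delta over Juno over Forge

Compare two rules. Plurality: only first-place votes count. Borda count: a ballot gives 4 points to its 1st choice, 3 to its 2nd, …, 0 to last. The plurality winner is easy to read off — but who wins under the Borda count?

Lumen

Plurality first-place counts: Delta 0, Juno 0, Lumen 13, Forge 5, Kestrel 19 → Kestrel.
Borda totals: Delta 46, Juno 68, Lumen 114, Forge 66, Kestrel 76 → Lumen.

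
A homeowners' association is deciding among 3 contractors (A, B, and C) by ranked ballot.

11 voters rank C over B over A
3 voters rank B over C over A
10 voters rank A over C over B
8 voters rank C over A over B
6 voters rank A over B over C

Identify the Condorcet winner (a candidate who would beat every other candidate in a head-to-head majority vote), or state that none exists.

C

Head-to-head results (38 voters total):
A vs B: A wins 24–14.
A vs C: C wins 22–16.
B vs C: C wins 29–9.
C beats each rival — A (22–16), B (29–9) — so C is the Condorcet winner.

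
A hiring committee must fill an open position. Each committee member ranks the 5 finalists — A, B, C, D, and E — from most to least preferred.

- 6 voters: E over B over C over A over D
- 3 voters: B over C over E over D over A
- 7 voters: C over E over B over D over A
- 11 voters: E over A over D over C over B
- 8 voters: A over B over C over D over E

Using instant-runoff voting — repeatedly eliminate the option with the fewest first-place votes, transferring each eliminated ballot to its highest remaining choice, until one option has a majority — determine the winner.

Round 1: E 17, A 8, C 7, B 3, D 0. D has the fewest and is eliminated.
Round 2: E 17, A 8, C 7, B 3. B has the fewest and is eliminated.
Round 3: E 17, C 10, A 8. A has the fewest and is eliminated.
Round 4: C 18, E 17. C has a majority.

C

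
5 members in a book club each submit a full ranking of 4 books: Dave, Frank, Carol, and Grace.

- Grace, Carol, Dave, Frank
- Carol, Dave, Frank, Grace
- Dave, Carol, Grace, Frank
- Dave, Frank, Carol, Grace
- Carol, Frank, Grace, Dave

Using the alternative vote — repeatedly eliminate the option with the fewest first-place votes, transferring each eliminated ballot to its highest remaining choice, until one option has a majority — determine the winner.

Round 1: Dave 2, Carol 2, Grace 1, Frank 0. Frank has the fewest and is eliminated.
Round 2: Dave 2, Carol 2, Grace 1. Grace has the fewest and is eliminated.
Round 3: Carol 3, Dave 2. Carol has a majority.

Carol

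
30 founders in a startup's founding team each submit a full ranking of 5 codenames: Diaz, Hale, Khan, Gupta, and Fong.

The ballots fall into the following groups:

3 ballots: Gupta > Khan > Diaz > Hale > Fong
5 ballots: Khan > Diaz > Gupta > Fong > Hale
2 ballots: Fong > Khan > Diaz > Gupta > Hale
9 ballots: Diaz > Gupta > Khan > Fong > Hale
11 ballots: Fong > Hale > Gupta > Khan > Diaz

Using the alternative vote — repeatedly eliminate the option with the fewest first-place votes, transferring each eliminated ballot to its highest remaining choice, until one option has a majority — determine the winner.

Round 1: Fong 13, Diaz 9, Khan 5, Gupta 3, Hale 0. Hale has the fewest and is eliminated.
Round 2: Fong 13, Diaz 9, Khan 5, Gupta 3. Gupta has the fewest and is eliminated.
Round 3: Fong 13, Diaz 9, Khan 8. Khan has the fewest and is eliminated.
Round 4: Diaz 17, Fong 13. Diaz has a majority.

Diaz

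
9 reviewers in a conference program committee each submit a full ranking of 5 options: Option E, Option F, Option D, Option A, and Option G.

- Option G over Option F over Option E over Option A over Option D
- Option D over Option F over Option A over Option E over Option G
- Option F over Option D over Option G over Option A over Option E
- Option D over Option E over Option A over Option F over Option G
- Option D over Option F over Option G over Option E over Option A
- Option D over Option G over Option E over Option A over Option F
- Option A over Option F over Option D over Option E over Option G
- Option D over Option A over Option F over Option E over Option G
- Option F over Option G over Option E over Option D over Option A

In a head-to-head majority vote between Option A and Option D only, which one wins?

Option D

Ballots ranking Option A above Option D: 2.
Ballots ranking Option D above Option A: 7.
Option D wins the head-to-head, 7–2.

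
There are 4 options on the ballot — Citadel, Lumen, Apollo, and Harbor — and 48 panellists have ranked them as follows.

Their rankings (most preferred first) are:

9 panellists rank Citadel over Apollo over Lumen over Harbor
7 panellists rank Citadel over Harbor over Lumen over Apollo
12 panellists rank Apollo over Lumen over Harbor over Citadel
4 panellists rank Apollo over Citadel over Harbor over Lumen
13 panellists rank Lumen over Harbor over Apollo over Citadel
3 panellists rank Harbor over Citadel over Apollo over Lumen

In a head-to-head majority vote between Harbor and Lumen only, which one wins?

Lumen

Ballots ranking Harbor above Lumen: 7+4+3 = 14.
Ballots ranking Lumen above Harbor: 9+12+13 = 34.
Lumen wins the head-to-head, 34–14.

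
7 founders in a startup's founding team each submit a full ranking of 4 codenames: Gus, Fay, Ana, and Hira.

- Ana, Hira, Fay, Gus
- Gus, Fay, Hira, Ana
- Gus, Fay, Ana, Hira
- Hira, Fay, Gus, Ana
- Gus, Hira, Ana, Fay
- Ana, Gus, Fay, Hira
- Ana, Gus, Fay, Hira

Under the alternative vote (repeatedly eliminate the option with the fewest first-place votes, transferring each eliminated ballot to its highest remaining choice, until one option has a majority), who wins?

Gus

Round 1: Gus 3, Ana 3, Hira 1, Fay 0. Fay has the fewest and is eliminated.
Round 2: Gus 3, Ana 3, Hira 1. Hira has the fewest and is eliminated.
Round 3: Gus 4, Ana 3. Gus has a majority.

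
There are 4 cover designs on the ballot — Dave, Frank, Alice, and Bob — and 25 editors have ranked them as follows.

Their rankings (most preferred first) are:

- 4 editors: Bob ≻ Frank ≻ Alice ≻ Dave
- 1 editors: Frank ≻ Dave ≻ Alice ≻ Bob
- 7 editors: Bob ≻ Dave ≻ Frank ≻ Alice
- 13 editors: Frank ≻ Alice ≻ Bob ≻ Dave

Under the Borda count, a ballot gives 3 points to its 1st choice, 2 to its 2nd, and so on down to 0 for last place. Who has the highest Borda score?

Frank

Borda scores:
  Dave: 4·0 + 2 + 7·2 + 13·0 = 16
  Frank: 4·2 + 3 + 7·1 + 13·3 = 57
  Alice: 4·1 + 1 + 7·0 + 13·2 = 31
  Bob: 4·3 + 0 + 7·3 + 13·1 = 46
Frank has the highest total.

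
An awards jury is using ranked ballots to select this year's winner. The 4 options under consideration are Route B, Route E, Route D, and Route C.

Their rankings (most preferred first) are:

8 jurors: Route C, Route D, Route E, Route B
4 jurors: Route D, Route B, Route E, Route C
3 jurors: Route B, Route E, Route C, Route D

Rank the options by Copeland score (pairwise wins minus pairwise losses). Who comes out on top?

Route C

Pairwise results:
  Route B vs Route E: Route E wins 8–7.
  Route B vs Route D: Route D wins 12–3.
  Route B vs Route C: Route C wins 8–7.
  Route E vs Route D: Route D wins 12–3.
  Route E vs Route C: Route C wins 8–7.
  Route D vs Route C: Route C wins 11–4.
Copeland scores (wins − losses):
  Route B: 0 − 3 = -3
  Route E: 1 − 2 = -1
  Route D: 2 − 1 = 1
  Route C: 3 − 0 = 3
Route C has the best Copeland score.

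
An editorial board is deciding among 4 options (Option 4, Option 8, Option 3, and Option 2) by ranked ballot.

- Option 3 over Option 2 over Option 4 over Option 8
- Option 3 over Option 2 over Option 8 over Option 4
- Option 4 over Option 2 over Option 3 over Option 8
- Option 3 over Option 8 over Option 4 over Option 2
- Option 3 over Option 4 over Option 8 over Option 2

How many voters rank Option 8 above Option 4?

Ballots ranking Option 8 above Option 4: 2.
Ballots ranking Option 4 above Option 8: 3.
So 2 of 5 voters prefer Option 8 to Option 4.

2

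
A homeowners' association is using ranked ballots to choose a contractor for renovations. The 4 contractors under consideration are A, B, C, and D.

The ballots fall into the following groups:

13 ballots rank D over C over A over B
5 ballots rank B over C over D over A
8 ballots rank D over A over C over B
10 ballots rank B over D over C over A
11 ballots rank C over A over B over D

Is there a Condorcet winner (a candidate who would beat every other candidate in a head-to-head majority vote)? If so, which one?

Head-to-head results (47 voters total):
A vs B: A wins 32–15.
A vs C: C wins 39–8.
A vs D: D wins 36–11.
B vs C: C wins 32–15.
B vs D: B wins 26–21.
C vs D: D wins 31–16.
No candidate beats all others: A beats B beats D beats A, a majority cycle.

None — there is no Condorcet winner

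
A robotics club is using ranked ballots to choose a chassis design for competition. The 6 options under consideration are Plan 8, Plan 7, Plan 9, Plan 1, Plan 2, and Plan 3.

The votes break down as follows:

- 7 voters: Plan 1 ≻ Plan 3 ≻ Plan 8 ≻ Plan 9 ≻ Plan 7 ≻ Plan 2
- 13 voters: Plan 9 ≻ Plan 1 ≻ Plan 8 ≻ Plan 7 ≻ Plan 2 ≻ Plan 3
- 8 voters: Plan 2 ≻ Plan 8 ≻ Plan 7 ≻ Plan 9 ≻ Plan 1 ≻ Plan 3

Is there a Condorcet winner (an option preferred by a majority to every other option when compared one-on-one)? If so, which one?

Head-to-head results (28 voters total):
Plan 8 vs Plan 7: Plan 8 wins 28–0.
Plan 8 vs Plan 9: Plan 8 wins 15–13.
Plan 8 vs Plan 1: Plan 1 wins 20–8.
Plan 8 vs Plan 2: Plan 8 wins 20–8.
Plan 8 vs Plan 3: Plan 8 wins 21–7.
Plan 7 vs Plan 9: Plan 9 wins 20–8.
Plan 7 vs Plan 1: Plan 1 wins 20–8.
Plan 7 vs Plan 2: Plan 7 wins 20–8.
Plan 7 vs Plan 3: Plan 7 wins 21–7.
Plan 9 vs Plan 1: Plan 9 wins 21–7.
Plan 9 vs Plan 2: Plan 9 wins 20–8.
Plan 9 vs Plan 3: Plan 9 wins 21–7.
Plan 1 vs Plan 2: Plan 1 wins 20–8.
Plan 1 vs Plan 3: Plan 1 wins 28–0.
Plan 2 vs Plan 3: Plan 2 wins 21–7.
No candidate beats all others: Plan 8 beats Plan 9 beats Plan 1 beats Plan 8, a majority cycle.

There is no Condorcet winner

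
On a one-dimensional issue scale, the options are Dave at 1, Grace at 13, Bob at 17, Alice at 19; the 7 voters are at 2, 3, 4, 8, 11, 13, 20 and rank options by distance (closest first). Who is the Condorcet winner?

Grace

With single-peaked preferences on a line, the Condorcet winner is the candidate closest to the median voter.
The median voter (position 8) is closest to Grace at 13.
Check: Grace vs Alice — voters closer to Grace: 6 of 7.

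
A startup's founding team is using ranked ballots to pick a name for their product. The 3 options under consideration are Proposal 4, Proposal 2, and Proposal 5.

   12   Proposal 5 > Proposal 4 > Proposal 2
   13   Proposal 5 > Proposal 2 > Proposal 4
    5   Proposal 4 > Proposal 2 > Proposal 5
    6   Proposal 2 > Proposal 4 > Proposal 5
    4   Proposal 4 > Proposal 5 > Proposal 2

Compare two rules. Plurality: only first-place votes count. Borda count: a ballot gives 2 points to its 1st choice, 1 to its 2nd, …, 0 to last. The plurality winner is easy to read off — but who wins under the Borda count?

Proposal 5

Plurality first-place counts: Proposal 4 9, Proposal 2 6, Proposal 5 25 → Proposal 5.
Borda totals: Proposal 4 36, Proposal 2 30, Proposal 5 54 → Proposal 5.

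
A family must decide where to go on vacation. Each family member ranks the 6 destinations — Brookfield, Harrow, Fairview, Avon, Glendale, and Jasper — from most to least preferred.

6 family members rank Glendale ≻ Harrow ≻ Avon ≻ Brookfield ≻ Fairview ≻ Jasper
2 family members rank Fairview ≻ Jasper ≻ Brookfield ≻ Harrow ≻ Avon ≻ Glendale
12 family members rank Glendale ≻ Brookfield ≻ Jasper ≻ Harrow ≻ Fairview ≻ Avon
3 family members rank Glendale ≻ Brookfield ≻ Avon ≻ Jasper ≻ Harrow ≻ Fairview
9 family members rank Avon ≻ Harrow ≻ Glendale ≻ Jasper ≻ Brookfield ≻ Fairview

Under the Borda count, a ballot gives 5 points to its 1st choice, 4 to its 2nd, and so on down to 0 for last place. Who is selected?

Glendale

Borda scores:
  Brookfield: 6·2 + 2·3 + 12·4 + 3·4 + 9·1 = 87
  Harrow: 6·4 + 2·2 + 12·2 + 3·1 + 9·4 = 91
  Fairview: 6·1 + 2·5 + 12·1 + 3·0 + 9·0 = 28
  Avon: 6·3 + 2·1 + 12·0 + 3·3 + 9·5 = 74
  Glendale: 6·5 + 2·0 + 12·5 + 3·5 + 9·3 = 132
  Jasper: 6·0 + 2·4 + 12·3 + 3·2 + 9·2 = 68
Glendale has the highest total.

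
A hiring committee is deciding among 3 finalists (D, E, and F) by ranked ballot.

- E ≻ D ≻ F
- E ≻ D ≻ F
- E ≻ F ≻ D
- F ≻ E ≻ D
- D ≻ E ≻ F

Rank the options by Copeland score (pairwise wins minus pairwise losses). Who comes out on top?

E

Pairwise results:
  D vs E: E wins 4–1.
  D vs F: D wins 3–2.
  E vs F: E wins 4–1.
Copeland scores (wins − losses):
  D: 1 − 1 = 0
  E: 2 − 0 = 2
  F: 0 − 2 = -2
E has the best Copeland score.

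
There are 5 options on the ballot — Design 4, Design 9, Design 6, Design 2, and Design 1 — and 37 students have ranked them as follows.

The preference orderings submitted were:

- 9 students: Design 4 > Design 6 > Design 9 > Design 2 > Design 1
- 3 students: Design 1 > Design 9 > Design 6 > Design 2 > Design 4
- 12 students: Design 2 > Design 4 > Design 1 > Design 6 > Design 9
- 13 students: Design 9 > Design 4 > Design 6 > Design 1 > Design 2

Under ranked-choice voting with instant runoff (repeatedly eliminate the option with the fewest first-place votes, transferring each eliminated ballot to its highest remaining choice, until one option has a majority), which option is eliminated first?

Design 6

Round 1: Design 9 13, Design 2 12, Design 4 9, Design 1 3, Design 6 0. Design 6 has the fewest and is eliminated.
Round 2: Design 9 13, Design 2 12, Design 4 9, Design 1 3. Design 1 has the fewest and is eliminated.
Round 3: Design 9 16, Design 2 12, Design 4 9. Design 4 has the fewest and is eliminated.
Round 4: Design 9 25, Design 2 12. Design 9 has a majority.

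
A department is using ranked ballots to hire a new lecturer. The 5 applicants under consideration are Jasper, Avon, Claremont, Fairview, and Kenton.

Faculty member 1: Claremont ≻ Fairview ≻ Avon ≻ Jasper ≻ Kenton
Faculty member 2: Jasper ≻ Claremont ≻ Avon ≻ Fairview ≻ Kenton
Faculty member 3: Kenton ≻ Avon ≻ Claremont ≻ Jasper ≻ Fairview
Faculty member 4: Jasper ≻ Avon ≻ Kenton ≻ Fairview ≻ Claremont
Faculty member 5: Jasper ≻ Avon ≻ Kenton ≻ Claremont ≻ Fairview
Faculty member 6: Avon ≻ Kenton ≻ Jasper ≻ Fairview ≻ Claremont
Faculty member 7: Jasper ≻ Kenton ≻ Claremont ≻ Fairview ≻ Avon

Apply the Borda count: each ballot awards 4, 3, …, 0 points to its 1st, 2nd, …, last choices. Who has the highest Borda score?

Borda scores:
  Jasper: 1 + 4 + 1 + 4 + 4 + 2 + 4 = 20
  Avon: 2 + 2 + 3 + 3 + 3 + 4 + 0 = 17
  Claremont: 4 + 3 + 2 + 0 + 1 + 0 + 2 = 12
  Fairview: 3 + 1 + 0 + 1 + 0 + 1 + 1 = 7
  Kenton: 0 + 0 + 4 + 2 + 2 + 3 + 3 = 14
Jasper has the highest total.

Jasper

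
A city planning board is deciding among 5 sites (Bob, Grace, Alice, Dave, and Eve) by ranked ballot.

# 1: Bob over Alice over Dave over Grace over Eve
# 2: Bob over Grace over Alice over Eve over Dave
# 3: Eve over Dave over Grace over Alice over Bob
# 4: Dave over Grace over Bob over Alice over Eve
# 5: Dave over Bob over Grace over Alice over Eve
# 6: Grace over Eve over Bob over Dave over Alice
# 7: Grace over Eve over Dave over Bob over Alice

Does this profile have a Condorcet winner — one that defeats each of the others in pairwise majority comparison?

Head-to-head results (7 voters total):
Bob vs Grace: Grace wins 4–3.
Bob vs Alice: Bob wins 6–1.
Bob vs Dave: Dave wins 4–3.
Bob vs Eve: Bob wins 4–3.
Grace vs Alice: Grace wins 6–1.
Grace vs Dave: Dave wins 4–3.
Grace vs Eve: Grace wins 6–1.
Alice vs Dave: Dave wins 5–2.
Alice vs Eve: Alice wins 4–3.
Dave vs Eve: Eve wins 4–3.
No candidate beats all others: Bob beats Eve beats Dave beats Bob, a majority cycle.

No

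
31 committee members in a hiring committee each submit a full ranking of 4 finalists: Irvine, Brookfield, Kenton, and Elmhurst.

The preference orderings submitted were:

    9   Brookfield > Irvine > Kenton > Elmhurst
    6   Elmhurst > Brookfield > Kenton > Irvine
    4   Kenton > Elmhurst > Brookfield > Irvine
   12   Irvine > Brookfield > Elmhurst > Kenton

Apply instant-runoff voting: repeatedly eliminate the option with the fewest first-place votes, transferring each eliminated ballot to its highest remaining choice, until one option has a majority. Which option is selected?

Irvine

Round 1: Irvine 12, Brookfield 9, Elmhurst 6, Kenton 4. Kenton has the fewest and is eliminated.
Round 2: Irvine 12, Elmhurst 10, Brookfield 9. Brookfield has the fewest and is eliminated.
Round 3: Irvine 21, Elmhurst 10. Irvine has a majority.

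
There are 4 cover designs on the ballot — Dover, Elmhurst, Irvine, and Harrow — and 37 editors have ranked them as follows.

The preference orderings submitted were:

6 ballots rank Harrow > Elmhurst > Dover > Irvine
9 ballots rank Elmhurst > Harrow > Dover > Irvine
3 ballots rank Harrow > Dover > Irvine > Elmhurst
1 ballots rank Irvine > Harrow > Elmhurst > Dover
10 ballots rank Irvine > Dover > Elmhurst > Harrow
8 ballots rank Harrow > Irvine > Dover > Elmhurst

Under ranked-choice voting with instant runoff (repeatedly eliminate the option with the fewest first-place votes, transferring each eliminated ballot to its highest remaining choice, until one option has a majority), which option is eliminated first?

Dover

Round 1: Harrow 17, Irvine 11, Elmhurst 9, Dover 0. Dover has the fewest and is eliminated.
Round 2: Harrow 17, Irvine 11, Elmhurst 9. Elmhurst has the fewest and is eliminated.
Round 3: Harrow 26, Irvine 11. Harrow has a majority.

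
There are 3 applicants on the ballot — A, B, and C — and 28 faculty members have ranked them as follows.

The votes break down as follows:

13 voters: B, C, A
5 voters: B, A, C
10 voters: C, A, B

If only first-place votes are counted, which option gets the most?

B

First-place vote totals:
  A: 0
  B: 18
  C: 10
B has the most first-place votes.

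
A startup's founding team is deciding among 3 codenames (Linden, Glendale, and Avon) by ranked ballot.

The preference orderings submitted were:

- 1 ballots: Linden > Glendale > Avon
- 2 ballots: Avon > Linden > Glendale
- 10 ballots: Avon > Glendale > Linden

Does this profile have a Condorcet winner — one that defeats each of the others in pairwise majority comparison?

Yes

Head-to-head results (13 voters total):
Linden vs Glendale: Glendale wins 10–3.
Linden vs Avon: Avon wins 12–1.
Glendale vs Avon: Avon wins 12–1.
Avon beats each rival — Linden (12–1), Glendale (12–1) — so Avon is the Condorcet winner.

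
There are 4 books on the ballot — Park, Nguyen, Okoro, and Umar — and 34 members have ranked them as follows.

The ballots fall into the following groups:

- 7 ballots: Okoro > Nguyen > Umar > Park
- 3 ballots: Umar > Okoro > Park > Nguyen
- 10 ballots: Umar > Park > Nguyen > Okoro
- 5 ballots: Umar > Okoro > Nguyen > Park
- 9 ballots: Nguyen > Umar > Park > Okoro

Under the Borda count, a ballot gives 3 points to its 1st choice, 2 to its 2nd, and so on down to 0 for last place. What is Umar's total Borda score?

Borda scores:
  Park: 7·0 + 3·1 + 10·2 + 5·0 + 9·1 = 32
  Nguyen: 7·2 + 3·0 + 10·1 + 5·1 + 9·3 = 56
  Okoro: 7·3 + 3·2 + 10·0 + 5·2 + 9·0 = 37
  Umar: 7·1 + 3·3 + 10·3 + 5·3 + 9·2 = 79

79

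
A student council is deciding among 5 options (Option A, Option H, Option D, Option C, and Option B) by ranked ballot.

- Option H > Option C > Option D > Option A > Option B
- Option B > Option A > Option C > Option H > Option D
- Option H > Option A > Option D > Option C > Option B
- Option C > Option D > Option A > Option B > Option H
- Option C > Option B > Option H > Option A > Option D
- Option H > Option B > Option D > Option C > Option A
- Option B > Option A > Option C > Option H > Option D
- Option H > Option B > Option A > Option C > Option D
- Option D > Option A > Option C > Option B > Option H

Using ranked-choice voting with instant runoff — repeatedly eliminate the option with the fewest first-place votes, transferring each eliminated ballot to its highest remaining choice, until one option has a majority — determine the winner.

Option C

Round 1: Option H 4, Option C 2, Option B 2, Option D 1, Option A 0. Option A has the fewest and is eliminated.
Round 2: Option H 4, Option C 2, Option B 2, Option D 1. Option D has the fewest and is eliminated.
Round 3: Option H 4, Option C 3, Option B 2. Option B has the fewest and is eliminated.
Round 4: Option C 5, Option H 4. Option C has a majority.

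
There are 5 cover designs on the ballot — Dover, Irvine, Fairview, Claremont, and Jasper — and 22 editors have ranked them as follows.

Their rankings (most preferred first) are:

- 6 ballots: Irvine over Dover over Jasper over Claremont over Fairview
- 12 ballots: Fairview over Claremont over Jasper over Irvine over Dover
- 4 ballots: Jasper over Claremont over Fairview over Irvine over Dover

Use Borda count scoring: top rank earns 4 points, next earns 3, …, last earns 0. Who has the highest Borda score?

Fairview

Borda scores:
  Dover: 6·3 + 12·0 + 4·0 = 18
  Irvine: 6·4 + 12·1 + 4·1 = 40
  Fairview: 6·0 + 12·4 + 4·2 = 56
  Claremont: 6·1 + 12·3 + 4·3 = 54
  Jasper: 6·2 + 12·2 + 4·4 = 52
Fairview has the highest total.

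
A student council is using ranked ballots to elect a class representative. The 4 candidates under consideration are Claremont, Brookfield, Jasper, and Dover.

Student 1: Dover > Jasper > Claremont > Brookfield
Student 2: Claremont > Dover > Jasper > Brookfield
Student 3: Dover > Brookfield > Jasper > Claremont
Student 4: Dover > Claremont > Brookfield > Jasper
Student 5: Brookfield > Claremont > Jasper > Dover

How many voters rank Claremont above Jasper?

3

Ballots ranking Claremont above Jasper: 3.
Ballots ranking Jasper above Claremont: 2.
So 3 of 5 voters prefer Claremont to Jasper.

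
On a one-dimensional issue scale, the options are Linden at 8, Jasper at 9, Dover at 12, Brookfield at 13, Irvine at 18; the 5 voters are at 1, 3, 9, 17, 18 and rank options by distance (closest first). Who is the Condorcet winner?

Jasper

With single-peaked preferences on a line, the Condorcet winner is the candidate closest to the median voter.
The median voter (position 9) is closest to Jasper at 9.
Check: Jasper vs Linden — voters closer to Jasper: 3 of 5.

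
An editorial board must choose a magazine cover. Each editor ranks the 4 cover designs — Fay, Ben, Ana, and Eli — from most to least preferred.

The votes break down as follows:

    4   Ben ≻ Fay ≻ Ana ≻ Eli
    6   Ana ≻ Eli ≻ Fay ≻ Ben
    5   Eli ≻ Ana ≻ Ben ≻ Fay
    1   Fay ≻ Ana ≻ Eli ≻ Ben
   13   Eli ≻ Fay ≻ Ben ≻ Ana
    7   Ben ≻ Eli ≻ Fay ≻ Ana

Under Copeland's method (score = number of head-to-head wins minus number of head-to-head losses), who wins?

Eli

Pairwise results:
  Fay vs Ben: Fay wins 20–16.
  Fay vs Ana: Fay wins 25–11.
  Fay vs Eli: Eli wins 31–5.
  Ben vs Ana: Ben wins 24–12.
  Ben vs Eli: Eli wins 25–11.
  Ana vs Eli: Eli wins 25–11.
Copeland scores (wins − losses):
  Fay: 2 − 1 = 1
  Ben: 1 − 2 = -1
  Ana: 0 − 3 = -3
  Eli: 3 − 0 = 3
Eli has the best Copeland score.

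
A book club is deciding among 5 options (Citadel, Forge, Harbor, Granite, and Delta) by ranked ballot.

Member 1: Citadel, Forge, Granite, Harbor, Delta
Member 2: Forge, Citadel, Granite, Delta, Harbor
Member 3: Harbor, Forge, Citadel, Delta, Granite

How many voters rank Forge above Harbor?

Ballots ranking Forge above Harbor: 2.
Ballots ranking Harbor above Forge: 1.
So 2 of 3 voters prefer Forge to Harbor.

2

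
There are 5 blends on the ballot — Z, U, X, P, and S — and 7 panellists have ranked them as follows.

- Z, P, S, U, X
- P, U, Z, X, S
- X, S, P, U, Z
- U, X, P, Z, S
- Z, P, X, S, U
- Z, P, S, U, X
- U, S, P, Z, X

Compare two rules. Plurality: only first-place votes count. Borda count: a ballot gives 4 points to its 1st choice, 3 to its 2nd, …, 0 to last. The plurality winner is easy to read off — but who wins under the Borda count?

Plurality first-place counts: Z 3, U 2, X 1, P 1, S 0 → Z.
Borda totals: Z 16, U 14, X 10, P 19, S 11 → P.

P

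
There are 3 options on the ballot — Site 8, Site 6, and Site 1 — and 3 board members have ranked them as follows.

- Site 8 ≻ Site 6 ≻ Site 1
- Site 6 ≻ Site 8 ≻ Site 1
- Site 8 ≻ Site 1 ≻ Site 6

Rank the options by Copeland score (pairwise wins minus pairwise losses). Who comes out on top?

Site 8

Pairwise results:
  Site 8 vs Site 6: Site 8 wins 2–1.
  Site 8 vs Site 1: Site 8 wins 3–0.
  Site 6 vs Site 1: Site 6 wins 2–1.
Copeland scores (wins − losses):
  Site 8: 2 − 0 = 2
  Site 6: 1 − 1 = 0
  Site 1: 0 − 2 = -2
Site 8 has the best Copeland score.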